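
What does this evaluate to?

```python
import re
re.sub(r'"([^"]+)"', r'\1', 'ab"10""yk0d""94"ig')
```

Matches: at [2:6] → '"10"'; at [6:12] → '"yk0d"'; at [12:16] → '"94"'.
Each match is replaced using the text its own group 1 captured.

'ab10yk0d94ig'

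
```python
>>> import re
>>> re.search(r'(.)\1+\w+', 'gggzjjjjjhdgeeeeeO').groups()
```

The match spans [0:18] → 'gggzjjjjjhdgeeeeeO'.
Captured: group 1 = 'g'.

('g',)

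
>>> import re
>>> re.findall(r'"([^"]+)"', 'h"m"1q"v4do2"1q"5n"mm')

Scanning left to right: at [1:4] match '"m"', group 1 = 'm'; at [6:13] match '"v4do2"', group 1 = 'v4do2'; at [15:19] match '"5n"', group 1 = '5n'.
`findall` collects group 1 from each match (3 total).

['m', 'v4do2', '5n']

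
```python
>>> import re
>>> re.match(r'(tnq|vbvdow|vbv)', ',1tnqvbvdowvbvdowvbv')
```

None

`match` is anchored at position 0; if the pattern doesn't fit there, it returns None.
Here the string doesn't start with a match, so the call returns None.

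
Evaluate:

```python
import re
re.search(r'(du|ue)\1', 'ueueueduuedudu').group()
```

'ueue'

The backreference `\1` re-matches whatever the first group consumed, character for character.
Unlike `match`, `search` isn't anchored — it looks for the pattern anywhere in the string.
The match spans [0:4] → 'ueue'.
Captured: group 1 = 'ue'.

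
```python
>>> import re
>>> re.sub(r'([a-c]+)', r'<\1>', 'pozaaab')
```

'poz<aaab>'

This matches one or more of a character in [a-c] (captured).
`\1` in the replacement pulls in group 1's text for each match.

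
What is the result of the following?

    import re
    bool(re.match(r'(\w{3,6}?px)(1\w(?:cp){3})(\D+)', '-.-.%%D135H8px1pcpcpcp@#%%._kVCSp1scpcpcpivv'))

False

This matches 3 to 6 of a word character (lazy), then the literal 'px' (captured); then a literal '1', then a word character, then the literal 'cp' repeated 3 times (captured); then one or more of a non-digit (captured).
`re.match` only tries the pattern at the start of the string.
Here the pattern fails at index 0, so the call returns None, and `bool(None)` is False.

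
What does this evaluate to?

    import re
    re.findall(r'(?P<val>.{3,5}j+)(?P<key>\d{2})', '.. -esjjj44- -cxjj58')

Pattern: 3 to 5 of any character, then one or more of the literal 'j' (captured as 'val'); then exactly 2 of a digit (captured as 'key').
Matches: at [1:11] match '. -esjjj44', groups = ('. -esjjj', '44'); at [11:20] match '- -cxjj58', groups = ('- -cxjj', '58').
`findall` packs the 2 group values into a tuple for every match.

[('. -esjjj', '44'), ('- -cxjj', '58')]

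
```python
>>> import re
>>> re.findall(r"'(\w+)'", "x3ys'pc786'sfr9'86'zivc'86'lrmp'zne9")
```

Walking the string: at [4:11] match "'pc786'", group 1 = 'pc786'; at [15:19] match "'86'", group 1 = '86'; at [23:27] match "'86'", group 1 = '86'.
Because there's exactly one group, `findall` drops the full match and keeps group 1 from each hit.

['pc786', '86', '86']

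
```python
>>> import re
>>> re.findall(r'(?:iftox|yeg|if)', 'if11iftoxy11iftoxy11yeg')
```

`|` is ordered: at each position the engine commits to the first alternative that works.
Walking the string: at [0:2] → 'if'; at [4:9] → 'iftox'; at [12:17] → 'iftox'; at [20:23] → 'yeg'.
With no groups in the pattern, `findall` gives back each whole match — 4 here.

['if', 'iftox', 'iftox', 'yeg']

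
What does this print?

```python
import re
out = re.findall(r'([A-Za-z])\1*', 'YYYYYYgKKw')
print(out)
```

['Y', 'g', 'K', 'w']

`\1` has to match the exact text group 1 already captured.
Walking the string: at [0:6] match 'YYYYYY', group 1 = 'Y'; at [6:7] match 'g', group 1 = 'g'; at [7:9] match 'KK', group 1 = 'K'; at [9:10] match 'w', group 1 = 'w'.
One capturing group, so `findall` returns just the captured substring from each match — 4 in all.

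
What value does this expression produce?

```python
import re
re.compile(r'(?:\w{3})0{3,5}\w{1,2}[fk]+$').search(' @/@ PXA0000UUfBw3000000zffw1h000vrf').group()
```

The pattern matches exactly 3 of a word character (non-capturing group); then 3 to 5 of a literal '0', then 1 to 2 of a word character, then one or more of one of [fk]; then anchored at the end.
`re.search` scans for the first position where the pattern succeeds.
The match spans [27:36] → 'w1h000vrf'.

'w1h000vrf'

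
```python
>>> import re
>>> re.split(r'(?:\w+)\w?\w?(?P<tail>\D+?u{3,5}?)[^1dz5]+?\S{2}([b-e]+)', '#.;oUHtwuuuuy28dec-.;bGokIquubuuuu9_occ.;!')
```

['#.;', '-.;bGokIquubuuu', 'cc', '.;!']

Pattern: one or more of a word character (non-capturing group); then optionally a word character, then optionally a word character; then one or more of a non-digit (lazy), then 3 to 5 of the literal 'u' (lazy) (captured as 'tail'); then one or more of any character except [1dz5] (lazy), then exactly 2 of a non-whitespace character; then one or more of a character in [b-e] (captured).
A `+?`/`*?`/`{m,n}?` starts at its minimum and grows only as far as needed for what follows to match.
Matches to split on: at [3:39] → 'oUHtwuuuuy28dec-.;bGokIquubuuuu9_occ'.
The group in the pattern means `split` returns the separators' captures alongside the pieces.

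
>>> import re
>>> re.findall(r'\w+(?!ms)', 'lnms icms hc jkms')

['lnms', 'icms', 'hc', 'jkms']

The negative lookaround is zero-width — it rules out positions where the adjacent text would match, without consuming anything.
Scanning left to right: at [0:4] → 'lnms'; at [5:9] → 'icms'; at [10:12] → 'hc'; at [13:17] → 'jkms'.
No capturing groups, so `findall` returns the 4 full match strings.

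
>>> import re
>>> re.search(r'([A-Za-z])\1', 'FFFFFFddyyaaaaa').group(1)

`\1` is not a pattern — it's the concrete string captured by group 1, re-applied verbatim.
`re.search` tries every starting position until one works.
The match spans [0:2] → 'FF'.
Captured: group 1 = 'F'.

'F'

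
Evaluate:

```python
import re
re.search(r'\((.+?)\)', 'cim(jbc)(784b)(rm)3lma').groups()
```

('jbc',)

A non-greedy quantifier consumes as few characters as it can — just enough that the remainder of the pattern still matches from where it stops; whatever follows it matches normally.
Unlike `match`, `search` isn't anchored — it looks for the pattern anywhere in the string.
The match spans [3:8] → '(jbc)'.
Captured: group 1 = 'jbc'.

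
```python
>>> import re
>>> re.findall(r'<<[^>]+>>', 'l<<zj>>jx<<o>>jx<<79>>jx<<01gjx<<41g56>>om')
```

['<<zj>>', '<<o>>', '<<79>>', '<<01gjx<<41g56>>']

Walking the string: at [1:7] → '<<zj>>'; at [9:14] → '<<o>>'; at [16:22] → '<<79>>'; at [24:40] → '<<01gjx<<41g56>>'.
With no groups in the pattern, `findall` gives back each whole match — 4 here.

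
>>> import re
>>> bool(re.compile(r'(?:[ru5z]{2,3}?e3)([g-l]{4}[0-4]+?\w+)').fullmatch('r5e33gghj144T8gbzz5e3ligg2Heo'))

False

This matches 2 to 3 of one of [ru5z] (lazy), then the literal 'e3' (non-capturing group); then exactly 4 of a character in [g-l], then one or more of a character in [0-4] (lazy), then one or more of a word character (captured).
For `fullmatch`, every character of the input must be accounted for by the pattern.
Here there's no way to consume every character, so the call returns None, and `bool(None)` is False.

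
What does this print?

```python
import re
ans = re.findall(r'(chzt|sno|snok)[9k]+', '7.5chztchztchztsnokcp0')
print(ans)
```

Scanning left to right: at [15:19] match 'snok', group 1 = 'sno'.
Because there's exactly one group, `findall` drops the full match and keeps group 1 from the one hit.

['sno']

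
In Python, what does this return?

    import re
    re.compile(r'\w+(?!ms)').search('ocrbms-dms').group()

The negative lookaround is zero-width — it rules out positions where the adjacent text would match, without consuming anything.
`re.search` scans for the first position where the pattern succeeds.
The match spans [0:6] → 'ocrbms'.

'ocrbms'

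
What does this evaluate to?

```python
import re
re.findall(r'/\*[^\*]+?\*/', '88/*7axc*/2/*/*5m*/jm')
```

Matches: at [2:10] → '/*7axc*/'; at [13:19] → '/*5m*/'.
With no groups in the pattern, `findall` gives back each whole match — 2 here.

['/*7axc*/', '/*5m*/']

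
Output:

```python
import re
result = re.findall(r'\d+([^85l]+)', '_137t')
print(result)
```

Pattern: one or more of a digit; then one or more of any character except [85l] (captured).
One capturing group, so `findall` returns just the captured substring from the one match — 1 in all.

['t']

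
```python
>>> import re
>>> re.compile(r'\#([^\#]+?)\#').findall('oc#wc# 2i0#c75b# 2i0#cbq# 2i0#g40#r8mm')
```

Matches: at [2:6] match '#wc#', group 1 = 'wc'; at [10:16] match '#c75b#', group 1 = 'c75b'; at [20:25] match '#cbq#', group 1 = 'cbq'; at [29:34] match '#g40#', group 1 = 'g40'.
`findall` collects group 1 from each match (4 total).

['wc', 'c75b', 'cbq', 'g40']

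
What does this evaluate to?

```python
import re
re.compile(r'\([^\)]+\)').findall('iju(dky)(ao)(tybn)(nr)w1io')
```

['(dky)', '(ao)', '(tybn)', '(nr)']

No capturing groups, so `findall` returns the 4 full match strings.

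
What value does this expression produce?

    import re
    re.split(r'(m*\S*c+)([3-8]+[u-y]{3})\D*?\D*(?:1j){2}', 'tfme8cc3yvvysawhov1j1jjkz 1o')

['', 'tfme8cc', '3yvv', 'jkz 1o']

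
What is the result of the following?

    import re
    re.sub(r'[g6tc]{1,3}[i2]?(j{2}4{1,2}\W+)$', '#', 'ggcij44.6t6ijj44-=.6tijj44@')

Pattern: 1 to 3 of one of [g6tc], then optionally one of [i2]; then exactly 2 of a literal 'j', then 1 to 2 of a literal '4', then one or more of a non-word character (captured); then anchored at the end.
Matches: at [19:27] → '6tijj44@'.
Every occurrence is swapped for '#'.

'ggcij44.6t6ijj44-=.#'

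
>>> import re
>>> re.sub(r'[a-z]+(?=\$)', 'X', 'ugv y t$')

'ugv y X$'

Because the assertion is zero-width, the text it checks is not consumed and won't appear in the result.
Matches: at [6:7] → 't'.
`sub` substitutes 'X' at each match site.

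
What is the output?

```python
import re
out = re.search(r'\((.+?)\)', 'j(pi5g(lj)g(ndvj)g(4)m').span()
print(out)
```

A non-greedy quantifier consumes as few characters as it can — just enough that the remainder of the pattern still matches from where it stops; whatever follows it matches normally.
`search` walks the string left to right and returns the first match it finds.
The match spans [1:10] → '(pi5g(lj)'.
Captured: group 1 = 'pi5g(lj'.

(1, 10)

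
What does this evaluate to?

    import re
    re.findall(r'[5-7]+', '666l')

The pattern matches one or more of a character in [5-7].
Walking the string: at [0:3] → '666'.
With no groups in the pattern, `findall` gives back each whole match — 1 here.

['666']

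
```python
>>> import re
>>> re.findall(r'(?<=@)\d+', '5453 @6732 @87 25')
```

The positive lookaround only admits positions where the adjacent text matches; those characters stay outside the span.
`findall` yields the raw match text (2 of them) because the pattern has no groups.

['6732', '87']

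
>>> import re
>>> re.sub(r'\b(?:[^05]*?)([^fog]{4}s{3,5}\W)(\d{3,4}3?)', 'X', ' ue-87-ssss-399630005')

' X0005'

Pattern: a word boundary (`\b`, zero-width); then zero or more of any character except [05] (lazy) (non-capturing group); then exactly 4 of any character except [fog], then 3 to 5 of the literal 's', then a non-word character (captured); then 3 to 4 of a digit, then optionally the literal '3' (captured).
Matches: at [1:17] → 'ue-87-ssss-39963'.
`sub` substitutes 'X' at each match site.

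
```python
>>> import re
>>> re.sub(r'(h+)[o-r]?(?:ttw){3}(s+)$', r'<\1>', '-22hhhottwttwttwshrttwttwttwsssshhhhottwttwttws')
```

'-22hhhottwttwttwshrttwttwttwssss<hhhh>'

Each match is replaced using the text its own group 1 captured.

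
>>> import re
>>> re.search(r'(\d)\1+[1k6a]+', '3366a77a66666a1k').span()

(0, 5)

The backreference `\1` re-matches whatever the first group consumed, character for character.
`search` walks the string left to right and returns the first match it finds.
The match spans [0:5] → '3366a'.
Captured: group 1 = '3'.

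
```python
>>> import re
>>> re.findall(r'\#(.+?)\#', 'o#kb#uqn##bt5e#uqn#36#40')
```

['kb', '#bt5e', '36']

A non-greedy quantifier consumes as few characters as it can — just enough that the remainder of the pattern still matches from where it stops; whatever follows it matches normally.
One capturing group, so `findall` returns just the captured substring from each match — 3 in all.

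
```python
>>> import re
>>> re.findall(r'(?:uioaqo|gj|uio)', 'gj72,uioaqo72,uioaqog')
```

Branches in `(...|...)` are attempted left-to-right; the first branch that allows the whole pattern to succeed is taken.
Walking the string: at [0:2] → 'gj'; at [5:11] → 'uioaqo'; at [14:20] → 'uioaqo'.
`findall` yields the raw match text (3 of them) because the pattern has no groups.

['gj', 'uioaqo', 'uioaqo']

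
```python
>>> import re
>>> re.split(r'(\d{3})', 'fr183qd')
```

['fr', '183', 'qd']

With a capturing group present, the delimiter's captured portion is kept in the result list.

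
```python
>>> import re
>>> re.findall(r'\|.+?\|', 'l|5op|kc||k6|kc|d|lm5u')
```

The `?` after the quantifier makes it lazy — it takes as little as possible before letting the rest of the pattern try.
No capturing groups, so `findall` returns the 3 full match strings.

['|5op|', '||k6|', '|d|']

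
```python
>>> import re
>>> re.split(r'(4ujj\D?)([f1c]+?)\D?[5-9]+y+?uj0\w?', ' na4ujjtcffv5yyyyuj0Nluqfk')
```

[' na', '4ujjt', 'cff', 'luqfk']

Pattern: the literal '4uj', then a literal 'j', then optionally a non-digit (captured); then one or more of one of [f1c] (lazy) (captured); then optionally a non-digit, then one or more of a character in [5-9]; then one or more of a literal 'y' (lazy), then the literal 'uj0', then optionally a word character.
Matches to split on: at [3:21] → '4ujjtcffv5yyyyuj0N'.
The group in the pattern means `split` returns the separators' captures alongside the pieces.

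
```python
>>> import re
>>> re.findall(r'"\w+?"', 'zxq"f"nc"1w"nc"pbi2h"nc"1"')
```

Since nothing is captured, `findall` lists the 4 matched substrings directly.

['"f"', '"1w"', '"pbi2h"', '"1"']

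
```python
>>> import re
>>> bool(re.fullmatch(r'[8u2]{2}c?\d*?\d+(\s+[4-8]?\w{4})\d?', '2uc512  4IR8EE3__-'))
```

The pattern matches exactly 2 of one of [8u2], then optionally the literal 'c', then zero or more of a digit (lazy); then one or more of a digit; then one or more of whitespace, then optionally a character in [4-8], then exactly 4 of a word character (captured); then optionally a digit.
`re.fullmatch` is like wrapping the pattern in `^…$` (in single-line mode).
Here there's no way to consume every character, so the call returns None, and `bool(None)` is False.

False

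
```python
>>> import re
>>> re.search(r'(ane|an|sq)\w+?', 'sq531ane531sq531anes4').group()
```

'sq5'

`re.search` tries every starting position until one works.
The match spans [0:3] → 'sq5'.
Captured: group 1 = 'sq'.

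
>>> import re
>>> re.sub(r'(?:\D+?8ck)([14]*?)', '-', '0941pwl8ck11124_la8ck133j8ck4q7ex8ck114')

'0941-11124-133-4q7-114'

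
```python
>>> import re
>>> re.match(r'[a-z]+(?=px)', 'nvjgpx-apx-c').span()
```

(0, 4)

`re.match` won't scan ahead — the pattern has to work from the very first character.
The match spans [0:4] → 'nvjg'.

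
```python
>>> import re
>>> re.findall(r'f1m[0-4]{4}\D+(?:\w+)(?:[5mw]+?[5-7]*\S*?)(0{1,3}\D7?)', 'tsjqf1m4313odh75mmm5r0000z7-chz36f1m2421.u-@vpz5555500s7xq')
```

['000z7', '00s7']

Pattern: the literal 'f1m', then exactly 4 of a character in [0-4]; then one or more of a non-digit; then one or more of a word character (non-capturing group); then one or more of one of [5mw] (lazy), then zero or more of a character in [5-7], then zero or more of a non-whitespace character (lazy) (non-capturing group); then 1 to 3 of the literal '0', then a non-digit, then optionally a literal '7' (captured).
With the lazy modifier that quantifier settles for the fewest repetitions that let the rest of the pattern succeed (the atoms after it are unaffected and can still be greedy).
Scanning left to right: at [4:27] match 'f1m4313odh75mmm5r0000z7', group 1 = '000z7'; at [33:56] match 'f1m2421.u-@vpz5555500s7', group 1 = '00s7'.
One capturing group, so `findall` returns just the captured substring from each match — 2 in all.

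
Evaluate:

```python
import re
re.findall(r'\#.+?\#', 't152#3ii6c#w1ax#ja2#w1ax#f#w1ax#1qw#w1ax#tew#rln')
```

['#3ii6c#', '#ja2#', '#f#', '#1qw#', '#tew#']

Scanning left to right: at [4:11] → '#3ii6c#'; at [15:20] → '#ja2#'; at [24:27] → '#f#'; at [31:36] → '#1qw#'; at [40:45] → '#tew#'.
No capturing groups, so `findall` returns the 5 full match strings.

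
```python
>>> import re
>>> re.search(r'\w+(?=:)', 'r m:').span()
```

The positive lookaround only admits positions where the adjacent text matches; those characters stay outside the span.
`search` walks the string left to right and returns the first match it finds.
The match spans [2:3] → 'm'.

(2, 3)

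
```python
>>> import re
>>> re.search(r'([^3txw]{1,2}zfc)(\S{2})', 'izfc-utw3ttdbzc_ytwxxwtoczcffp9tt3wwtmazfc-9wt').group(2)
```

'-u'

Pattern: 1 to 2 of any character except [3txw], then the literal 'zfc' (captured); then exactly 2 of a non-whitespace character (captured).
`re.search` scans for the first position where the pattern succeeds.
The match spans [0:6] → 'izfc-u'.
Captured: group 1 = 'izfc', group 2 = '-u'.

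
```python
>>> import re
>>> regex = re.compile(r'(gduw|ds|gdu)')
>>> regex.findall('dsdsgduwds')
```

['ds', 'ds', 'gduw', 'ds']

Branches in `(...|...)` are attempted left-to-right; the first branch that allows the whole pattern to succeed is taken.
Matches: at [0:2] match 'ds', group 1 = 'ds'; at [2:4] match 'ds', group 1 = 'ds'; at [4:8] match 'gduw', group 1 = 'gduw'; at [8:10] match 'ds', group 1 = 'ds'.
Because there's exactly one group, `findall` drops the full match and keeps group 1 from each hit.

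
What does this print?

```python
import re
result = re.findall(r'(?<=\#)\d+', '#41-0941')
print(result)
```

['41']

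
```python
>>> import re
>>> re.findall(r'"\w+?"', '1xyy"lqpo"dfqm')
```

['"lqpo"']

No capturing groups, so `findall` returns the 1 full match string.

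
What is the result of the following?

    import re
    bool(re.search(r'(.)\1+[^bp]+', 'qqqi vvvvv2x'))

True

`\1` is not a pattern — it's the concrete string captured by group 1, re-applied verbatim.
The match spans [0:12] → 'qqqi vvvvv2x'.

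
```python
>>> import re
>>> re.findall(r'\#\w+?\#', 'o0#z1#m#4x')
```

No capturing groups, so `findall` returns the 1 full match string.

['#z1#']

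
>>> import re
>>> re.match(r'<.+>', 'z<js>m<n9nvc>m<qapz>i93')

None

`re.match` only tries the pattern at the start of the string.
Here position 0 doesn't satisfy it, so the call returns None.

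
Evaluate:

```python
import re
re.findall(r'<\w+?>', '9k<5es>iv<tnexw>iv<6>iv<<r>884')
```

['<5es>', '<tnexw>', '<6>', '<r>']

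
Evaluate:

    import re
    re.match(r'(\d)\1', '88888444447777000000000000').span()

(0, 2)

A backreference is literal: `\1` must see the identical characters the first group matched.
`re.match` only tries the pattern at the start of the string.
The match spans [0:2] → '88'.
Captured: group 1 = '8'.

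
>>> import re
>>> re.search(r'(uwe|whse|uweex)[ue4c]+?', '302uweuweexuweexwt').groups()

`re.search` tries every starting position until one works.
The match spans [3:7] → 'uweu'.
Captured: group 1 = 'uwe'.

('uwe',)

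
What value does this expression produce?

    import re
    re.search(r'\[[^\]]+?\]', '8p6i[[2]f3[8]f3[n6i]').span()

Unlike `match`, `search` isn't anchored — it looks for the pattern anywhere in the string.
The match spans [4:8] → '[[2]'.

(4, 8)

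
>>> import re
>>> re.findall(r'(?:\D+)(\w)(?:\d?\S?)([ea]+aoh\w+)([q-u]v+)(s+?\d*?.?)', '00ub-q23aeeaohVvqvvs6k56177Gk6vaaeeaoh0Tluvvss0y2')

[('2', 'eeaohVvqvvs6k56177Gk6vaaeeaoh0Tl', 'uvv', 'ss')]

This matches one or more of a non-digit (non-capturing group); then a word character (captured); then optionally a digit, then optionally a non-whitespace character (non-capturing group); then one or more of one of [ea], then the literal 'aoh', then one or more of a word character (captured); then a character in [q-u], then one or more of the literal 'v' (captured); then one or more of a literal 's' (lazy), then zero or more of a digit (lazy), then optionally any character (captured).
Walking the string: at [2:46] match 'ub-q23aeeaohVvqvvs6k56177Gk6vaaeeaoh0Tluvvss', groups = ('2', 'eeaohVvqvvs6k56177Gk6vaaeeaoh0Tl', 'uvv', 'ss').
`findall` packs the 4 group values into a tuple for every match.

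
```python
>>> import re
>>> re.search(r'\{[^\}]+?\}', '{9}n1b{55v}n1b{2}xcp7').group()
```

'{9}'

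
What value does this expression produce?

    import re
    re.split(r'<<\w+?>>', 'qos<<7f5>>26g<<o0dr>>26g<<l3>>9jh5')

['qos', '26g', '26g', '9jh5']

Each match becomes a cut point; 4 segments remain.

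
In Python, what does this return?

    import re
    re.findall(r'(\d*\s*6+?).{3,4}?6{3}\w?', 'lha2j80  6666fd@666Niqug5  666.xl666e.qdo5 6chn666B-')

['80  666', '5  66', '5 6']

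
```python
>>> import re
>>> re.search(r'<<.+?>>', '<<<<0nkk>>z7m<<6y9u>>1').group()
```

Because the quantifier is non-greedy, it stops expanding at the earliest point where the rest of the pattern can succeed.
Unlike `match`, `search` isn't anchored — it looks for the pattern anywhere in the string.
The match spans [0:10] → '<<<<0nkk>>'.

'<<<<0nkk>>'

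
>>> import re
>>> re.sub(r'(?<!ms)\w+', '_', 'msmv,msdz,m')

Because the assertion is negative and zero-width, positions next to the forbidden text are skipped.
Each match is replaced by '_'.

'_,_,_'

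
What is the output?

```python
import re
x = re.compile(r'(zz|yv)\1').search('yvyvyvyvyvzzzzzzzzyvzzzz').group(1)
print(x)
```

The match spans [0:4] → 'yvyv'.
Captured: group 1 = 'yv'.

yv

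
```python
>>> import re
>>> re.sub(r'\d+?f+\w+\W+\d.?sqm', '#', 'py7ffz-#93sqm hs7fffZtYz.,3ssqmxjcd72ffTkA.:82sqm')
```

'py# hs#xjcd#'

This matches one or more of a digit (lazy); then one or more of a literal 'f'; then one or more of a word character, then one or more of a non-word character, then a digit; then optionally any character, then the literal 'sqm'.
Matches: at [2:13] → '7ffz-#93sqm'; at [16:31] → '7fffZtYz.,3ssqm'; at [35:49] → '72ffTkA.:82sqm'.
Each match is replaced by '#'.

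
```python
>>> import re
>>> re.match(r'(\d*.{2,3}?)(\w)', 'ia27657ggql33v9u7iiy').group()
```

'ia2'

With `match`, the pattern is implicitly anchored at the beginning.
The match spans [0:3] → 'ia2'.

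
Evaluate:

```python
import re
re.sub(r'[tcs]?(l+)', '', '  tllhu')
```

'  hu'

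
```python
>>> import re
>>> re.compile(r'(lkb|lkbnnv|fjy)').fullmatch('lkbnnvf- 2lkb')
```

None

`re.fullmatch` requires the pattern to consume the entire string.
Here the pattern can't cover the whole string, so the call returns None.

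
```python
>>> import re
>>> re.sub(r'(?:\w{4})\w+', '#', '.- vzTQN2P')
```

'.- #'

The pattern matches exactly 4 of a word character (non-capturing group); then one or more of a word character.
Every occurrence is swapped for '#'.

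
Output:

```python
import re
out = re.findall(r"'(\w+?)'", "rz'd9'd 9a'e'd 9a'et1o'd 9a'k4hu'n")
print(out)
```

Because there's exactly one group, `findall` drops the full match and keeps group 1 from each hit.

['d9', 'e', 'et1o', 'k4hu']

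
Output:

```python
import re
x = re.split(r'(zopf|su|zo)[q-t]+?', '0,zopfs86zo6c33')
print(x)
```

['0,', 'zopf', '86zo6c33']

Because the pattern has a capturing group, `split` also inserts each captured text between the pieces.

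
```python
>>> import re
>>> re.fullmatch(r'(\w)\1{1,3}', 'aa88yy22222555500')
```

`re.fullmatch` is like wrapping the pattern in `^…$` (in single-line mode).
Here there's no way to consume every character, so the call returns None.

None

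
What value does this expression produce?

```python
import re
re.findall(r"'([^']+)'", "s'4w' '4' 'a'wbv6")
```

['4w', '4', 'a']

Because there's exactly one group, `findall` drops the full match and keeps group 1 from each hit.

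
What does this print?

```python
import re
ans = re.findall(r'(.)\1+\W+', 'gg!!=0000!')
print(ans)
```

The backreference `\1` re-matches whatever the first group consumed, character for character.
Scanning left to right: at [0:5] match 'gg!!=', group 1 = 'g'; at [5:10] match '0000!', group 1 = '0'.
With a single group, `findall` returns only what that group captured — 2 items.

['g', '0']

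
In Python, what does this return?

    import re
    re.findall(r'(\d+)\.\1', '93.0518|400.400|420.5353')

['400']

`\1` is not a pattern — it's the concrete string captured by group 1, re-applied verbatim.
Scanning left to right: at [8:15] match '400.400', group 1 = '400'.
`findall` collects group 1 from the one match (1 total).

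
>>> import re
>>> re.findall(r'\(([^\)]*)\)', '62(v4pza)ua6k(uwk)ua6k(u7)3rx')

['v4pza', 'uwk', 'u7']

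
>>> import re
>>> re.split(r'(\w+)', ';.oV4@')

The pattern matches one or more of a word character (captured).
`re.split` interleaves the captured-group text with the surrounding fragments.

[';.', 'oV4', '@']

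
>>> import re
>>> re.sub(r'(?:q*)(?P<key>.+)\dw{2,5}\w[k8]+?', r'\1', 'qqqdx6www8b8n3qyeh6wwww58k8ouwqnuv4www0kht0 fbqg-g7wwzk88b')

'dx6www8b8n3qyeh6wwww58k8ouwqnuv4www0kht0 fbqg-g88b'

Pattern: zero or more of a literal 'q' (non-capturing group); then one or more of any character (captured as 'key'); then a digit, then 2 to 5 of the literal 'w', then a word character; then one or more of one of [k8] (lazy).
Because the quantifier is non-greedy, it stops expanding at the earliest point where the rest of the pattern can succeed.
Matches: at [0:55] → 'qqqdx6www8b8n3qyeh6wwww58k8ouwqnuv4www0kht0 fbqg-g7wwzk'.
The replacement refers to a captured group, so each match is rewritten using its own captured text.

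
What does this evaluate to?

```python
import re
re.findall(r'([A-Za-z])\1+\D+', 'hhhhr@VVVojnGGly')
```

After group 1 captures some text, `\1` only succeeds where that same text appears again.
Because there's exactly one group, `findall` drops the full match and keeps group 1 from the one hit.

['h']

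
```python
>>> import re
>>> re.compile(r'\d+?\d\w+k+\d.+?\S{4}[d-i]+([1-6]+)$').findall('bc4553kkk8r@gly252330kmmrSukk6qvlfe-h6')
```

This matches one or more of a digit (lazy), then a digit; then one or more of a word character, then one or more of a literal 'k', then a digit; then one or more of any character (lazy); then exactly 4 of a non-whitespace character, then one or more of a character in [d-i]; then one or more of a character in [1-6] (captured); then anchored at the end.
Scanning left to right: at [2:38] match '4553kkk8r@gly252330kmmrSukk6qvlfe-h6', group 1 = '6'.
One capturing group, so `findall` returns just the captured substring from the one match — 1 in all.

['6']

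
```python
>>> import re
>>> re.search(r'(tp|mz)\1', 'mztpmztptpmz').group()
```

'tptp'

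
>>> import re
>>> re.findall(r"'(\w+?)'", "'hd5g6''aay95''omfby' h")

Matches: at [0:7] match "'hd5g6'", group 1 = 'hd5g6'; at [7:14] match "'aay95'", group 1 = 'aay95'; at [14:21] match "'omfby'", group 1 = 'omfby'.
One capturing group, so `findall` returns just the captured substring from each match — 3 in all.

['hd5g6', 'aay95', 'omfby']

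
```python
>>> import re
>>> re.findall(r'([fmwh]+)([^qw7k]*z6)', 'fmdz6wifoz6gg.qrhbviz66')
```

[('fm', 'dz6'), ('w', 'ifoz6'), ('h', 'bviz6')]

Pattern: one or more of one of [fmwh] (captured); then zero or more of any character except [qw7k], then the literal 'z6' (captured).
Matches: at [0:5] match 'fmdz6', groups = ('fm', 'dz6'); at [5:11] match 'wifoz6', groups = ('w', 'ifoz6'); at [16:22] match 'hbviz6', groups = ('h', 'bviz6').
`findall` packs the 2 group values into a tuple for every match.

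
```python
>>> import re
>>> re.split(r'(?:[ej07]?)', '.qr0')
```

['', '.', 'q', 'r', '', '']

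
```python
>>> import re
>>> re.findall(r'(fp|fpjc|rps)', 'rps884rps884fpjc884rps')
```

['rps', 'rps', 'fp', 'rps']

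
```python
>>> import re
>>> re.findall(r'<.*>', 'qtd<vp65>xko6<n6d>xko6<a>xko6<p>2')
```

Matches: at [3:32] → '<vp65>xko6<n6d>xko6<a>xko6<p>'.
With no groups in the pattern, `findall` gives back each whole match — 1 here.

['<vp65>xko6<n6d>xko6<a>xko6<p>']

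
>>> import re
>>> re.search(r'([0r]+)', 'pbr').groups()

('r',)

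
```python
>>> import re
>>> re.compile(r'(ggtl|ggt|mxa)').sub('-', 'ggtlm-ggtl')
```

'-m--'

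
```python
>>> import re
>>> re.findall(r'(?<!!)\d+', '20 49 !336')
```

['20', '49', '36']

A negative assertion filters positions out without eating any characters.
No capturing groups, so `findall` returns the 3 full match strings.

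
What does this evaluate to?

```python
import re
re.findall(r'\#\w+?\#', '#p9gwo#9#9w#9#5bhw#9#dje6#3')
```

['#p9gwo#', '#9w#', '#5bhw#', '#dje6#']

Walking the string: at [0:7] → '#p9gwo#'; at [8:12] → '#9w#'; at [13:19] → '#5bhw#'; at [20:26] → '#dje6#'.
With no groups in the pattern, `findall` gives back each whole match — 4 here.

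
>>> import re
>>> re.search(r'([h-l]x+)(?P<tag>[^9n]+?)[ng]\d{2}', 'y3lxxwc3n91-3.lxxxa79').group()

'lxxwc3n91'

The match spans [2:11] → 'lxxwc3n91'.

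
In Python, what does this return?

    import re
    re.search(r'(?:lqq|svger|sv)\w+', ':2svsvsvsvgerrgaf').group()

`search` walks the string left to right and returns the first match it finds.
The match spans [2:17] → 'svsvsvsvgerrgaf'.

'svsvsvsvgerrgaf'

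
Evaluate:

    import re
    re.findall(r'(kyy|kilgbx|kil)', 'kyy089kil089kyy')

['kyy', 'kil', 'kyy']

Because there's exactly one group, `findall` drops the full match and keeps group 1 from each hit.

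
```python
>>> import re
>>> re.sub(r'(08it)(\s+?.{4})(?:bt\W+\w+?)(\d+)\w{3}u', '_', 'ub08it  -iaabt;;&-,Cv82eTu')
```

The pattern matches the literal '0', then the literal '8it' (captured); then one or more of whitespace (lazy), then exactly 4 of any character (captured); then the literal 'bt', then one or more of a non-word character, then one or more of a word character (lazy) (non-capturing group); then one or more of a digit (captured); then exactly 3 of a word character, then the literal 'u'.
Matches: at [2:26] → '08it  -iaabt;;&-,Cv82eTu'.
Each match is replaced by '_'.

'ub_'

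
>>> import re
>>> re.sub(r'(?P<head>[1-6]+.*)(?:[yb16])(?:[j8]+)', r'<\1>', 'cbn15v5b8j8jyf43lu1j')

'cbn<15v5b8j8jyf43lu>'

The pattern matches one or more of a character in [1-6], then zero or more of any character (captured as 'head'); then one of [yb16] (non-capturing group); then one or more of one of [j8] (non-capturing group).
Matches: at [3:20] → '15v5b8j8jyf43lu1j'.
The replacement refers to a captured group, so each match is rewritten using its own captured text.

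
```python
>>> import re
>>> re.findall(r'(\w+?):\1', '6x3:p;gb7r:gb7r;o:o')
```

['gb7r', 'o']

The backreference `\1` re-matches whatever the first group consumed, character for character.
Walking the string: at [6:15] match 'gb7r:gb7r', group 1 = 'gb7r'; at [16:19] match 'o:o', group 1 = 'o'.
With a single group, `findall` returns only what that group captured — 2 items.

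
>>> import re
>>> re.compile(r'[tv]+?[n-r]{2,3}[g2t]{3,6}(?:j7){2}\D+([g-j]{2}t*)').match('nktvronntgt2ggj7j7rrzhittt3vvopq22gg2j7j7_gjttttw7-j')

`re.match` only tries the pattern at the start of the string.
Here the string doesn't start with a match, so the call returns None.

None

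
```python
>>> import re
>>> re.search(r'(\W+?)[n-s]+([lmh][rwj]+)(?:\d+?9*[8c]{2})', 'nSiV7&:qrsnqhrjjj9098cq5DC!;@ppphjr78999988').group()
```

Pattern: one or more of a non-word character (lazy) (captured); then one or more of a character in [n-s]; then one of [lmh], then one or more of one of [rwj] (captured); then one or more of a digit (lazy), then zero or more of the literal '9', then exactly 2 of one of [8c] (non-capturing group).
The match spans [5:22] → '&:qrsnqhrjjj9098c'.

'&:qrsnqhrjjj9098c'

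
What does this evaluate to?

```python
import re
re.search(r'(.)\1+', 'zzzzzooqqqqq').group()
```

'zzzzz'

`\1` is not a pattern — it's the concrete string captured by group 1, re-applied verbatim.
`re.search` tries every starting position until one works.
The match spans [0:5] → 'zzzzz'.
Captured: group 1 = 'z'.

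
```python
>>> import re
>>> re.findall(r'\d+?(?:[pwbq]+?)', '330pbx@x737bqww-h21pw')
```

The pattern matches one or more of a digit (lazy); then one or more of one of [pwbq] (lazy) (non-capturing group).
A `+?`/`*?`/`{m,n}?` starts at its minimum and grows only as far as needed for what follows to match.
Walking the string: at [0:4] → '330p'; at [8:12] → '737b'; at [17:20] → '21p'.
Since nothing is captured, `findall` lists the 3 matched substrings directly.

['330p', '737b', '21p']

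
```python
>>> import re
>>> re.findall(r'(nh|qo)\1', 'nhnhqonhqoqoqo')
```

['nh', 'qo']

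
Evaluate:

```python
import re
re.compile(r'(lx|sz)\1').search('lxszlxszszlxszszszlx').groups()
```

('sz',)

The match spans [6:10] → 'szsz'.
Captured: group 1 = 'sz'.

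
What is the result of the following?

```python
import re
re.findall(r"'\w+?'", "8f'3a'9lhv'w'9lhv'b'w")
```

With no groups in the pattern, `findall` gives back each whole match — 3 here.

["'3a'", "'w'", "'b'"]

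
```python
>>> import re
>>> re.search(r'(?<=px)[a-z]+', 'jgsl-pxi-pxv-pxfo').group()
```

'i'

The `(?=…)`/`(?<=…)` assertion just peeks at neighbouring text; it doesn't advance the match position.
The match spans [7:8] → 'i'.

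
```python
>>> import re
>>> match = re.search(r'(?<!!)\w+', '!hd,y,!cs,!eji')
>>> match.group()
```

`(?!…)`/`(?<!…)` only lets a position through if the neighbouring text does NOT match; no characters are consumed.
The match spans [2:3] → 'd'.

'd'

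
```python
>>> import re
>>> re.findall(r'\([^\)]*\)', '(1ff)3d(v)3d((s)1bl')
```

Scanning left to right: at [0:5] → '(1ff)'; at [7:10] → '(v)'; at [12:16] → '((s)'.
Since nothing is captured, `findall` lists the 3 matched substrings directly.

['(1ff)', '(v)', '((s)']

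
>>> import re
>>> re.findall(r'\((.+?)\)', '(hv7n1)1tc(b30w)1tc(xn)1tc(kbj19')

A non-greedy quantifier consumes as few characters as it can — just enough that the remainder of the pattern still matches from where it stops; whatever follows it matches normally.
Because there's exactly one group, `findall` drops the full match and keeps group 1 from each hit.

['hv7n1', 'b30w', 'xn']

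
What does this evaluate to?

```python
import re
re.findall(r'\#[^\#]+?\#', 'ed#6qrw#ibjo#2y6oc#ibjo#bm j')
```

['#6qrw#', '#2y6oc#']

Scanning left to right: at [2:8] → '#6qrw#'; at [12:19] → '#2y6oc#'.
`findall` yields the raw match text (2 of them) because the pattern has no groups.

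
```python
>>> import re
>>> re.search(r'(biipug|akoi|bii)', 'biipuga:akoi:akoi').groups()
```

The regex engine tests alternatives in the order written; an earlier branch that matches wins even if a later one would match more.
`re.search` tries every starting position until one works.
The match spans [0:6] → 'biipug'.
Captured: group 1 = 'biipug'.

('biipug',)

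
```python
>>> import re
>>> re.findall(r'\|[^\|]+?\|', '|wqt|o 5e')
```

Matches: at [0:5] → '|wqt|'.
With no groups in the pattern, `findall` gives back each whole match — 1 here.

['|wqt|']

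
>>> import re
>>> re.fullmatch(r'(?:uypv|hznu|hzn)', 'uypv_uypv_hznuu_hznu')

`fullmatch` succeeds only if the pattern covers the string from start to end.
Here there's no way to consume every character, so the call returns None.

None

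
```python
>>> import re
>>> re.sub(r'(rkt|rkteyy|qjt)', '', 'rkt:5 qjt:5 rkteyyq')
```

':5 :5 eyyq'

Branches in `(...|...)` are attempted left-to-right; the first branch that allows the whole pattern to succeed is taken.
Matches: at [0:3] → 'rkt'; at [6:9] → 'qjt'; at [12:15] → 'rkt'.
`sub` substitutes '' at each match site.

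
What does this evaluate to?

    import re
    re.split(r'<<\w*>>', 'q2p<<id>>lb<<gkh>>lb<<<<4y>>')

Matches to split on: at [3:9] → '<<id>>'; at [11:18] → '<<gkh>>'; at [22:28] → '<<4y>>'.
The string is cut at each match, leaving 4 pieces.

['q2p', 'lb', 'lb<<', '']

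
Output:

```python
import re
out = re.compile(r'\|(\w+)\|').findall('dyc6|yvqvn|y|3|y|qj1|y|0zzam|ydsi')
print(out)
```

['yvqvn', '3', 'qj1', '0zzam']

Scanning left to right: at [4:11] match '|yvqvn|', group 1 = 'yvqvn'; at [12:15] match '|3|', group 1 = '3'; at [16:21] match '|qj1|', group 1 = 'qj1'; at [22:29] match '|0zzam|', group 1 = '0zzam'.
One capturing group, so `findall` returns just the captured substring from each match — 4 in all.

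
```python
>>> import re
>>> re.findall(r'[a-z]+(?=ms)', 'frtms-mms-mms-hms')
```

The positive lookaround only admits positions where the adjacent text matches; those characters stay outside the span.
No capturing groups, so `findall` returns the 4 full match strings.

['frt', 'm', 'm', 'h']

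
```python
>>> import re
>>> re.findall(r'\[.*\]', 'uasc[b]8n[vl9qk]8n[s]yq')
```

['[b]8n[vl9qk]8n[s]']

Matches: at [4:21] → '[b]8n[vl9qk]8n[s]'.
`findall` yields the raw match text (1 of them) because the pattern has no groups.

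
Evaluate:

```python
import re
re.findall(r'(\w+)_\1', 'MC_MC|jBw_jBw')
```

`\1` has to match the exact text group 1 already captured.
Scanning left to right: at [0:5] match 'MC_MC', group 1 = 'MC'; at [6:13] match 'jBw_jBw', group 1 = 'jBw'.
Because there's exactly one group, `findall` drops the full match and keeps group 1 from each hit.

['MC', 'jBw']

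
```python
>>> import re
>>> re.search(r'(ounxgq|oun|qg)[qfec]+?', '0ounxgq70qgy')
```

`search` walks the string left to right and returns the first match it finds.
Here nothing in the string fits, so the call returns None.

None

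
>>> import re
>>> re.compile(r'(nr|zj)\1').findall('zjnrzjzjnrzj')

['zj']

`\1` is not a pattern — it's the concrete string captured by group 1, re-applied verbatim.
Scanning left to right: at [4:8] match 'zjzj', group 1 = 'zj'.
Because there's exactly one group, `findall` drops the full match and keeps group 1 from the one hit.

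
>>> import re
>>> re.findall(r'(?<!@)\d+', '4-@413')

Because the assertion is negative and zero-width, positions next to the forbidden text are skipped.
Matches: at [0:1] → '4'; at [4:6] → '13'.
With no groups in the pattern, `findall` gives back each whole match — 2 here.

['4', '13']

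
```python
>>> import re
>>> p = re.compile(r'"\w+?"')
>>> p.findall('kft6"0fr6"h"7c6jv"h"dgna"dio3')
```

With no groups in the pattern, `findall` gives back each whole match — 3 here.

['"0fr6"', '"7c6jv"', '"dgna"']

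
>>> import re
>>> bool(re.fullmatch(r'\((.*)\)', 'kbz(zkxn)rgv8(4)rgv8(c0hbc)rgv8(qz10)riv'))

`re.fullmatch` is like wrapping the pattern in `^…$` (in single-line mode).
Here the pattern can't cover the whole string, so the call returns None, and `bool(None)` is False.

False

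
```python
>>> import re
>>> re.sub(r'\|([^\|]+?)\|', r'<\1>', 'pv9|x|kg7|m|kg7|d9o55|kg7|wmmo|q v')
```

'pv9<x>kg7<m>kg7<d9o55>kg7<wmmo>q v'

Matches: at [3:6] → '|x|'; at [9:12] → '|m|'; at [15:22] → '|d9o55|'; at [25:31] → '|wmmo|'.
Each match is replaced using the text its own group 1 captured.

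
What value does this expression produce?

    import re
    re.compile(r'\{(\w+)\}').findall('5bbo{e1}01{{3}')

['e1', '3']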